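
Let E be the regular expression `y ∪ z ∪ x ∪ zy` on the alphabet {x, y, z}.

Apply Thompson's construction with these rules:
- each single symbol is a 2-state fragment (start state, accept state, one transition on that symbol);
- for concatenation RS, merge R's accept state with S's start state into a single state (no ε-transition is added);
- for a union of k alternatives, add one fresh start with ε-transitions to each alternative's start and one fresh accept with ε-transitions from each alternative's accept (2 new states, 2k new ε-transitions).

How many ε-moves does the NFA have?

8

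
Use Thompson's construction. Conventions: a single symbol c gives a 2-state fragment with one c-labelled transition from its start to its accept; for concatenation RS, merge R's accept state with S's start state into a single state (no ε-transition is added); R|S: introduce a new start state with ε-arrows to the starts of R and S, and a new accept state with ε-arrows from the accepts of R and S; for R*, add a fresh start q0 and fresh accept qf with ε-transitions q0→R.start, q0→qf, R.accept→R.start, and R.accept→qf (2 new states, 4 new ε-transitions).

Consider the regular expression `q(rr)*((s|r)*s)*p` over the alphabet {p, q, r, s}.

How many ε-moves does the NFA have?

16

Per subexpression:
Each of the 7 symbol leaves contributes 0 ε-transitions.
  rr → 0 ε-transitions
  (rr)* → 4 ε-transitions
  s|r → 4 ε-transitions
  (s|r)* → 8 ε-transitions
  (s|r)*s → 8 ε-transitions
  ((s|r)*s)* → 12 ε-transitions
  q(rr)*((s|r)*s)*p → 16 ε-transitions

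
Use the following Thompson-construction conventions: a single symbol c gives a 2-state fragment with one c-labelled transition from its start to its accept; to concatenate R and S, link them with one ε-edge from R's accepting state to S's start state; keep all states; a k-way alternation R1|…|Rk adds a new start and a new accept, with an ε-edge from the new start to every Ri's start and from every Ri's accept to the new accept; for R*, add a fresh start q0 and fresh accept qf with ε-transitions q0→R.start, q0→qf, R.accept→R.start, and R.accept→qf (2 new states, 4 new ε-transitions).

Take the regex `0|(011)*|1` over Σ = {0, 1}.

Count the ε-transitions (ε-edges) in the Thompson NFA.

12

Building bottom-up:
Each of the 5 symbol leaves contributes 0 ε-transitions.
  011 : 2 ε-transitions
  (011)* : 6 ε-transitions
  0|(011)*|1 : 12 ε-transitions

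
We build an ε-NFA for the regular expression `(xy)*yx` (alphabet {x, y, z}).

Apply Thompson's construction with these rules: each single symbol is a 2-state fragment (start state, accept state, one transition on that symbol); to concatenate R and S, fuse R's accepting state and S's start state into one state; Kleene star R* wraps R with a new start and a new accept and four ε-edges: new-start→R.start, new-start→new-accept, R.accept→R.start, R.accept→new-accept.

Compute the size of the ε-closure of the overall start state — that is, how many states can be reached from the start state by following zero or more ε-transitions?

Let C(F) = |ε-closure(F.start)| within fragment F, and note whether F accepts ε. Symbol fragments have C = 1 and do not accept ε. Then:
  xy : |closure| equals the left operand's closure size = 1 (its accept is not ε-reachable, so the closure stops there)
  (xy)* : the star's fresh start ε-reaches both the body's start and the fresh accept: |closure| = 2 + 1 = 3
  (xy)*yx : the left operand accepts ε, so the closure extends into the next operand (the shared merged state is already counted); |closure| = 3 + (1−1) = 3

3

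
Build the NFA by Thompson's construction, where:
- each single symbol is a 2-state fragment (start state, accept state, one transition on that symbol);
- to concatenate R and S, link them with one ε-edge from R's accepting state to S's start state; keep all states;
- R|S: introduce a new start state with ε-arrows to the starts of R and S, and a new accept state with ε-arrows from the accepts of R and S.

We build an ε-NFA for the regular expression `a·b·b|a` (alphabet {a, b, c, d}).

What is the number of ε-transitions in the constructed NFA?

6

Recursing over subexpressions:
Each of the 4 symbol leaves contributes 0 ε-transitions.
  a·b·b = 2 ε-transitions
  a·b·b|a = 6 ε-transitions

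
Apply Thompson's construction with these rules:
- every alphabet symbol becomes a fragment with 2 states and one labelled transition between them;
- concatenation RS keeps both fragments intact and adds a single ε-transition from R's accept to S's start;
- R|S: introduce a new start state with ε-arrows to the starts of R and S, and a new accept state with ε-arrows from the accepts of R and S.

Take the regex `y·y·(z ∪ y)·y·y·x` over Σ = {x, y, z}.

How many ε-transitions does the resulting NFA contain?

Recursing over subexpressions:
Each of the 7 symbol leaves contributes 0 ε-transitions.
  z ∪ y = 4 ε-transitions
  y·y·(z ∪ y)·y·y·x = 9 ε-transitions

9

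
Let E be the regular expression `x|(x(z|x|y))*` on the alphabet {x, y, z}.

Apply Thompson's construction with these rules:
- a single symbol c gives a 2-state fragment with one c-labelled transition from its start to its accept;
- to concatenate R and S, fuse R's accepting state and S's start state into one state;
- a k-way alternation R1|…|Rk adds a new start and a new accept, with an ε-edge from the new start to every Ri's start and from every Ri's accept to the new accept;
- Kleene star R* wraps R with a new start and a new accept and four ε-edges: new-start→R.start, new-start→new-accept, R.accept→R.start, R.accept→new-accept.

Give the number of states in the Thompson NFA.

By structural recursion:
Each of the 5 symbol leaves contributes a 2-state fragment.
  z|x|y : 8 states
  x(z|x|y) : 9 states
  (x(z|x|y))* : 11 states
  x|(x(z|x|y))* : 15 states

15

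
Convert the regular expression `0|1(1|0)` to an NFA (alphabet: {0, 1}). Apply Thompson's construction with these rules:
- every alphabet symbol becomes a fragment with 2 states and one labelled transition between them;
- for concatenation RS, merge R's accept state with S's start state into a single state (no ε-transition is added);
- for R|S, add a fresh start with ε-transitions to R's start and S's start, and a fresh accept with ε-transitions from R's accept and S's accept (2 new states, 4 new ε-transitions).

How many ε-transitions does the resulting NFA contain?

Bottom-up over the parse tree:
Each of the 4 symbol leaves contributes 0 ε-transitions.
  1|0 — 4 ε-transitions
  1(1|0) — 4 ε-transitions
  0|1(1|0) — 8 ε-transitions

8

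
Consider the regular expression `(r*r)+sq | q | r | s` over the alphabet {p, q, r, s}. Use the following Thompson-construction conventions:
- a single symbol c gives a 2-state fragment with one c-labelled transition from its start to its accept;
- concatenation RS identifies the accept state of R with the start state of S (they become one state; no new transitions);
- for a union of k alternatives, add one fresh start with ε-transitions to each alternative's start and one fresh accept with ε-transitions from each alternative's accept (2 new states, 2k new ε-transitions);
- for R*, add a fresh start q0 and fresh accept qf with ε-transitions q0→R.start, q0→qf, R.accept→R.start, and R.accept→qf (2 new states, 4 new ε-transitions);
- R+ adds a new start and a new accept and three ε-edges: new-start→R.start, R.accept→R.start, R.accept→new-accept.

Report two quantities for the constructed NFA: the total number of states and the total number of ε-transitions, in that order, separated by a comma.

Per subexpression:
Each of the 7 symbol leaves contributes 2 states and 0 ε-transitions.
  r* = 4 states, 4 ε-transitions
  r*r = 5 states, 4 ε-transitions
  (r*r)+ = 7 states, 7 ε-transitions
  (r*r)+sq = 9 states, 7 ε-transitions
  (r*r)+sq | q | r | s = 17 states, 15 ε-transitions

17, 15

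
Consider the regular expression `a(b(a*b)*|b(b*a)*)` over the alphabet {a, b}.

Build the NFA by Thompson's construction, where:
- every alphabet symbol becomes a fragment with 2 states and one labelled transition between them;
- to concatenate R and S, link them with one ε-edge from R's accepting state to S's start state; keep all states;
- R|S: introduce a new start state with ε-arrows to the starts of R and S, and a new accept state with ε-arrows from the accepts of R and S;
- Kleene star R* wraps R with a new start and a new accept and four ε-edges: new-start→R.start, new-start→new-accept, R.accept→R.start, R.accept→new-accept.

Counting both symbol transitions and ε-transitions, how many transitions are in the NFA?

32

By structural recursion:
Each of the 7 symbol leaves contributes 1 transition (1 symbol, 0 ε).
  a* — 5 transitions (1 symbol, 4 ε)
  a*b — 7 transitions (2 symbol, 5 ε)
  (a*b)* — 11 transitions (2 symbol, 9 ε)
  b(a*b)* — 13 transitions (3 symbol, 10 ε)
  b* — 5 transitions (1 symbol, 4 ε)
  b*a — 7 transitions (2 symbol, 5 ε)
  (b*a)* — 11 transitions (2 symbol, 9 ε)
  b(b*a)* — 13 transitions (3 symbol, 10 ε)
  b(a*b)*|b(b*a)* — 30 transitions (6 symbol, 24 ε)
  a(b(a*b)*|b(b*a)*) — 32 transitions (7 symbol, 25 ε)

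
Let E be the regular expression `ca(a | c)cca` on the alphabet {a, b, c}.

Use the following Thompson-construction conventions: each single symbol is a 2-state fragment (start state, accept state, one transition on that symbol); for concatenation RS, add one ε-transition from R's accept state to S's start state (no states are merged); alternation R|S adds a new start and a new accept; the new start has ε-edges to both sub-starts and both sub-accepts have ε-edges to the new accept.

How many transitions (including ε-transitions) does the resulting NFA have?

16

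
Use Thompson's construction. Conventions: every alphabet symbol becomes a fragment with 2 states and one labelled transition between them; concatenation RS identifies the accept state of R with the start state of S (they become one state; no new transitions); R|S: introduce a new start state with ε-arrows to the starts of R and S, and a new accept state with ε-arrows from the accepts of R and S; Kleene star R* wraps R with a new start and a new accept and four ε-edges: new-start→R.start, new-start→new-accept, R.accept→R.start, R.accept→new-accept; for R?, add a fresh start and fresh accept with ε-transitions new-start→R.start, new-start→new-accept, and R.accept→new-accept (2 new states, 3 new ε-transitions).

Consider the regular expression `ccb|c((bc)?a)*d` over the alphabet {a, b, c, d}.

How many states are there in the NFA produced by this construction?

Bottom-up over the parse tree:
Each of the 8 symbol leaves contributes a 2-state fragment.
  ccb : 4 states
  bc : 3 states
  (bc)? : 5 states
  (bc)?a : 6 states
  ((bc)?a)* : 8 states
  c((bc)?a)*d : 10 states
  ccb|c((bc)?a)*d : 16 states

16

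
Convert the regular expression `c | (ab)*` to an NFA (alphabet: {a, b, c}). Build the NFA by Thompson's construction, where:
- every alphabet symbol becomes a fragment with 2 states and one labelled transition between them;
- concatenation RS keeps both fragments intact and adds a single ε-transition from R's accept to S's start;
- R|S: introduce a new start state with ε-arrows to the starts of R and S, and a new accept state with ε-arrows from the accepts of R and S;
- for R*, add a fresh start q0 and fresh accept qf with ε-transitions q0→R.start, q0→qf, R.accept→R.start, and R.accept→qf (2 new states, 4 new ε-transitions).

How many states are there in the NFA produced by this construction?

By structural recursion:
Each of the 3 symbol leaves contributes a 2-state fragment.
  ab : 4 states
  (ab)* : 6 states
  c | (ab)* : 10 states

10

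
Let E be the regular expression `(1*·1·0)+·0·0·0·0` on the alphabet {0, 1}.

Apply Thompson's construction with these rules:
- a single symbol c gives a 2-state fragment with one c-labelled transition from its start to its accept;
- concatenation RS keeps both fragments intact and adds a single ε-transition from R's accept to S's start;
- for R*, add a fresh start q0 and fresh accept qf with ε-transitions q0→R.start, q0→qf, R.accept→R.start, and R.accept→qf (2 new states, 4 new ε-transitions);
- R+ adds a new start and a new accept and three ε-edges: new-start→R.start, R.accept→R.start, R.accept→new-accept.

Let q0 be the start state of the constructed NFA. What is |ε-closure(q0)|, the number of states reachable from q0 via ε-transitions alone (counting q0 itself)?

5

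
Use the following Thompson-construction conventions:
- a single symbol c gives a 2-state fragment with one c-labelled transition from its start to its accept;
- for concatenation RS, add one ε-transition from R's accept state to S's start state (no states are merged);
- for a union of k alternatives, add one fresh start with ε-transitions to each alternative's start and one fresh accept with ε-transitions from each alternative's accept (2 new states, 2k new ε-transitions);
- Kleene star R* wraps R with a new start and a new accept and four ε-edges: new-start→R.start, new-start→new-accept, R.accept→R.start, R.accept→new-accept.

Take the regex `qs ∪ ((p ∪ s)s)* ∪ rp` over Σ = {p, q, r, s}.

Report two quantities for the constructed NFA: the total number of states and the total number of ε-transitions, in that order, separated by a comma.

20, 17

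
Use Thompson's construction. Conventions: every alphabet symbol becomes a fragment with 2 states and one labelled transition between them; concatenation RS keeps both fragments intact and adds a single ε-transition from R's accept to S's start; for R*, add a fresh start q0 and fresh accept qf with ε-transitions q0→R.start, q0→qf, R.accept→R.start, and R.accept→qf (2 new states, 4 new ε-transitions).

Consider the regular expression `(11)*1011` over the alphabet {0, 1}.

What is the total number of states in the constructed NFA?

14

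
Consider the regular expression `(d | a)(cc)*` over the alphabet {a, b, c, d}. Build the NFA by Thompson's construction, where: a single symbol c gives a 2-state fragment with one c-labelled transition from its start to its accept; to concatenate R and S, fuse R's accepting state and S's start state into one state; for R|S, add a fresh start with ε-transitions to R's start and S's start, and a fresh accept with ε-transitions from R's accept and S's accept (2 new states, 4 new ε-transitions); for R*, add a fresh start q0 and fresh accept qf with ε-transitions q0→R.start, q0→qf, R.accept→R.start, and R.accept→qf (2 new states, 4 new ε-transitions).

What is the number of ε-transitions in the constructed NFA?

Recursing over subexpressions:
Each of the 4 symbol leaves contributes 0 ε-transitions.
  d | a = 4 ε-transitions
  cc = 0 ε-transitions
  (cc)* = 4 ε-transitions
  (d | a)(cc)* = 8 ε-transitions

8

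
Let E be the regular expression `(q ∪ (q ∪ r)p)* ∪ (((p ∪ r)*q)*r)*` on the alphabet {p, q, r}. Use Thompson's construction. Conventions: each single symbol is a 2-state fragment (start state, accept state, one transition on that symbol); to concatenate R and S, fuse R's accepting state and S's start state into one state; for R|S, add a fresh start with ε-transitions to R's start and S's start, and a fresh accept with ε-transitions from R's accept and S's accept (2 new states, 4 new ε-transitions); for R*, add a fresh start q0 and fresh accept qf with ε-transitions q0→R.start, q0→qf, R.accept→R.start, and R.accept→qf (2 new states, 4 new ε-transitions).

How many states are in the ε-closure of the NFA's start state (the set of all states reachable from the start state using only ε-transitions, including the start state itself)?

Compute the ε-closure size of each fragment's start state recursively; a symbol fragment's start has no outgoing ε-edge, so its closure is just itself (size 1).
  q ∪ r → new start ε-reaches every alternative's start; none of them accept ε, so the new accept is not reached: |ε-closure| = 1 + 1 + 1 = 3
  (q ∪ r)p → |ε-closure| equals the left operand's closure size = 3 (its accept is not ε-reachable, so the closure stops there)
  q ∪ (q ∪ r)p → |ε-closure| = 1 + 1 + 3 = 5 (the new accept is not ε-reachable since no branch accepts ε)
  (q ∪ (q ∪ r)p)* → the star's fresh start ε-reaches both the body's start and the fresh accept: |ε-closure| = 2 + 5 = 7
  p ∪ r → new start ε-reaches every alternative's start; none of them accept ε, so the new accept is not reached: |ε-closure| = 1 + 1 + 1 = 3
  (p ∪ r)* → the star's fresh start ε-reaches both the body's start and the fresh accept: |ε-closure| = 2 + 3 = 5
  (p ∪ r)*q → |ε-closure| = 5 + (1−1) = 5 (closure spills across the concat boundary because the left factor accepts ε)
  ((p ∪ r)*q)* → |ε-closure| = 1 (new start) + 5 (body) + 1 (new accept) = 7
  ((p ∪ r)*q)*r → |ε-closure| = 7 + (1−1) = 7 (closure spills across the concat boundary because the left factor accepts ε)
  (((p ∪ r)*q)*r)* → new start has ε-edges to the inner start and to the new accept, so |ε-closure| = 2 + 7 = 9
  (q ∪ (q ∪ r)p)* ∪ (((p ∪ r)*q)*r)* → |ε-closure| = 1 (new start) + (7 + 9) + 1 (new accept, since some branch ε-reaches its own accept) = 18

18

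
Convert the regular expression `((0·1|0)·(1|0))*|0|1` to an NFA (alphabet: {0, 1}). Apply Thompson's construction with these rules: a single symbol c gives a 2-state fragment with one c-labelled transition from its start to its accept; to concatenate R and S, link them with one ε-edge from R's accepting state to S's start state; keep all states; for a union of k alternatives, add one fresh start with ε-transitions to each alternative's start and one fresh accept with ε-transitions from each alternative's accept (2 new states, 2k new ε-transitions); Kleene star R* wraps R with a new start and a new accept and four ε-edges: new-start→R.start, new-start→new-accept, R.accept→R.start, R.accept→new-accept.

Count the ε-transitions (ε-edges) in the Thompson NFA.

20

Bottom-up over the parse tree:
Each of the 7 symbol leaves contributes 0 ε-transitions.
  0·1 = 1 ε-transition
  0·1|0 = 5 ε-transitions
  1|0 = 4 ε-transitions
  (0·1|0)·(1|0) = 10 ε-transitions
  ((0·1|0)·(1|0))* = 14 ε-transitions
  ((0·1|0)·(1|0))*|0|1 = 20 ε-transitions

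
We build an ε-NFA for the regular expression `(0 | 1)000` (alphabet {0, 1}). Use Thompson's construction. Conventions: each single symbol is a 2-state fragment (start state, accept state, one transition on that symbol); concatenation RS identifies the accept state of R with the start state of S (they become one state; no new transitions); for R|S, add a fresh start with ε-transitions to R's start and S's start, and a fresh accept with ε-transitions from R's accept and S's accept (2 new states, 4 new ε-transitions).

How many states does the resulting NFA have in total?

9

Per subexpression:
Each of the 5 symbol leaves contributes a 2-state fragment.
  0 | 1 → 6 states
  (0 | 1)000 → 9 states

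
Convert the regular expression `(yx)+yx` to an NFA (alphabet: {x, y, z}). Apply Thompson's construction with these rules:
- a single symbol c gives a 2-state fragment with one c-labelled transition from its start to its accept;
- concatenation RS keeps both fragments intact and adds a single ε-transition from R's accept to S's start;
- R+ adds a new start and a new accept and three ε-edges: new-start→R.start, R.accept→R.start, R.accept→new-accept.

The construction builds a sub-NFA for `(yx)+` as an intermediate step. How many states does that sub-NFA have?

Fragment for `(yx)+`:
Each of the 2 symbol leaves contributes a 2-state fragment.
  yx → 4 states
  (yx)+ → 6 states

6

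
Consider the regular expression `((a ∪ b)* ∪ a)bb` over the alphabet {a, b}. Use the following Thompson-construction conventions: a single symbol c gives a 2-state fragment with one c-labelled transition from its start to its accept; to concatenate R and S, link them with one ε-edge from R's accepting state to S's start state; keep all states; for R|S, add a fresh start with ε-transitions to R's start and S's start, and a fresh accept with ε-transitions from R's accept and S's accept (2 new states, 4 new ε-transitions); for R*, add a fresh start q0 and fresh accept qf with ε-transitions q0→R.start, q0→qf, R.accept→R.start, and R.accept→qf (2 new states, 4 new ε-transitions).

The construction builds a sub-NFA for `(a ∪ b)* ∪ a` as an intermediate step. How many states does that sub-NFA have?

12

Fragment for `(a ∪ b)* ∪ a`:
Each of the 3 symbol leaves contributes a 2-state fragment.
  a ∪ b : 6 states
  (a ∪ b)* : 8 states
  (a ∪ b)* ∪ a : 12 states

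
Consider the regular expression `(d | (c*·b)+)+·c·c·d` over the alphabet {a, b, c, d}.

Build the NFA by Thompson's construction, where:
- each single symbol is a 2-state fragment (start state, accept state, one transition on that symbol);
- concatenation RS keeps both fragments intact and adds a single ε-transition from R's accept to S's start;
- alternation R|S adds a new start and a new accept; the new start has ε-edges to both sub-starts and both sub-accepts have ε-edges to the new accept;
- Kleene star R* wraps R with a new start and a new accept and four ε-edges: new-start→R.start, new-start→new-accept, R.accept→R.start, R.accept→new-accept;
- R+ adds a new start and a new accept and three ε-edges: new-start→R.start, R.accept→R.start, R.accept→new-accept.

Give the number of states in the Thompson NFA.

20

Bottom-up over the parse tree:
Each of the 6 symbol leaves contributes a 2-state fragment.
  c* : 4 states
  c*·b : 6 states
  (c*·b)+ : 8 states
  d | (c*·b)+ : 12 states
  (d | (c*·b)+)+ : 14 states
  (d | (c*·b)+)+·c·c·d : 20 states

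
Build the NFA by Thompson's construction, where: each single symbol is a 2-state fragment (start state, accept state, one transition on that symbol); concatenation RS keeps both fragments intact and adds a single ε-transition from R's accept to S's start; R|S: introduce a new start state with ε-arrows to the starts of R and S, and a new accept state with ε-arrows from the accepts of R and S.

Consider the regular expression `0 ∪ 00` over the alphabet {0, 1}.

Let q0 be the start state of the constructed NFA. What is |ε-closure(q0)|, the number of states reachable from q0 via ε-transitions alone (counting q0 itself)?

3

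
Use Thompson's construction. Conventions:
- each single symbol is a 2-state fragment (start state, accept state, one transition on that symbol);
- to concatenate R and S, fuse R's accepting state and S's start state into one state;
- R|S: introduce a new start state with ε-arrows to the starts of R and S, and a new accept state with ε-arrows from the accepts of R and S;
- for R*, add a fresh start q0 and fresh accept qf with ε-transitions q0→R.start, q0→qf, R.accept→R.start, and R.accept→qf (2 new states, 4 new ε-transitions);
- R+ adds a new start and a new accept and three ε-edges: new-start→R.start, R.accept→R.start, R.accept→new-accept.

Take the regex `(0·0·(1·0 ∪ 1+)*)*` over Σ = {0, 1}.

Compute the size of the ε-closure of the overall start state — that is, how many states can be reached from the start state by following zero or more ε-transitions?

Compute the ε-closure size of each fragment's start state recursively; a symbol fragment's start has no outgoing ε-edge, so its closure is just itself (size 1).
  1·0 : same as the first factor's closure: |ε-closure| = 1
  1+ : |ε-closure| = 1 + 1 = 2 (the body doesn't accept ε, so the new accept is not reached)
  1·0 ∪ 1+ : |ε-closure| = 1 + 1 + 2 = 4 (the new accept is not ε-reachable since no branch accepts ε)
  (1·0 ∪ 1+)* : the star's fresh start ε-reaches both the body's start and the fresh accept: |ε-closure| = 2 + 4 = 6
  0·0·(1·0 ∪ 1+)* : |ε-closure| equals the left operand's closure size = 1 (its accept is not ε-reachable, so the closure stops there)
  (0·0·(1·0 ∪ 1+)*)* : the star's fresh start ε-reaches both the body's start and the fresh accept: |ε-closure| = 2 + 1 = 3

3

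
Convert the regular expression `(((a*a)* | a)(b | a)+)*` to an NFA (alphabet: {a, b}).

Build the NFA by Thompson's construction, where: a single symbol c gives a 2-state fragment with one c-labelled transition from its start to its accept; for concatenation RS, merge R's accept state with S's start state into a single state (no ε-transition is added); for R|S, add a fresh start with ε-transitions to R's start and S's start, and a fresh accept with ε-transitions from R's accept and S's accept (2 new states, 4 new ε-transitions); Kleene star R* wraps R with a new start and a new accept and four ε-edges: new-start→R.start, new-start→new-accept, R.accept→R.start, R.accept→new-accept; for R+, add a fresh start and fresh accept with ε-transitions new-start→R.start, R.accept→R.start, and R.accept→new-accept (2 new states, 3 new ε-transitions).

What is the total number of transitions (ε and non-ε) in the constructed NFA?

28

By structural recursion:
Each of the 5 symbol leaves contributes 1 transition (1 symbol, 0 ε).
  a* = 5 transitions (1 symbol, 4 ε)
  a*a = 6 transitions (2 symbol, 4 ε)
  (a*a)* = 10 transitions (2 symbol, 8 ε)
  (a*a)* | a = 15 transitions (3 symbol, 12 ε)
  b | a = 6 transitions (2 symbol, 4 ε)
  (b | a)+ = 9 transitions (2 symbol, 7 ε)
  ((a*a)* | a)(b | a)+ = 24 transitions (5 symbol, 19 ε)
  (((a*a)* | a)(b | a)+)* = 28 transitions (5 symbol, 23 ε)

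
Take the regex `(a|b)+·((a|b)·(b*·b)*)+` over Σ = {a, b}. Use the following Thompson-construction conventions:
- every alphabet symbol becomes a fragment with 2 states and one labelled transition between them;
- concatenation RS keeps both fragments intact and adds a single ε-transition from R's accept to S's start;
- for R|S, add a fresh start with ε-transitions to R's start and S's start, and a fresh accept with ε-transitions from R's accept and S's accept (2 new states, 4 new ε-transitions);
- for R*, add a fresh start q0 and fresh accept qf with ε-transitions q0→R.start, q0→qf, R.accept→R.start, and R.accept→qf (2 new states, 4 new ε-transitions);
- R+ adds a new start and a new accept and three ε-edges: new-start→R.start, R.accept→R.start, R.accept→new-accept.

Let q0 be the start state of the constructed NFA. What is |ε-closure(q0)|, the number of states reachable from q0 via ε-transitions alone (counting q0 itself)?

4

Compute the ε-closure size of each fragment's start state recursively; a symbol fragment's start has no outgoing ε-edge, so its closure is just itself (size 1).
  a|b : new start ε-reaches every alternative's start; none of them accept ε, so the new accept is not reached: C = 1 + 1 + 1 = 3
  (a|b)+ : new start ε-reaches only the body's start; the new accept needs a symbol first: C = 1 + 3 = 4
  a|b : C = 1 + 1 + 1 = 3 (the new accept is not ε-reachable since no branch accepts ε)
  b* : C = 1 (new start) + 1 (body) + 1 (new accept) = 3
  b*·b : C = 3 + 1 = 4 (closure spills across the concat boundary because the left factor accepts ε)
  (b*·b)* : the star's fresh start ε-reaches both the body's start and the fresh accept: C = 2 + 4 = 6
  (a|b)·(b*·b)* : C equals the left operand's closure size = 3 (its accept is not ε-reachable, so the closure stops there)
  ((a|b)·(b*·b)*)+ : C = 1 + 3 = 4 (the body doesn't accept ε, so the new accept is not reached)
  (a|b)+·((a|b)·(b*·b)*)+ : same as the first factor's closure: C = 4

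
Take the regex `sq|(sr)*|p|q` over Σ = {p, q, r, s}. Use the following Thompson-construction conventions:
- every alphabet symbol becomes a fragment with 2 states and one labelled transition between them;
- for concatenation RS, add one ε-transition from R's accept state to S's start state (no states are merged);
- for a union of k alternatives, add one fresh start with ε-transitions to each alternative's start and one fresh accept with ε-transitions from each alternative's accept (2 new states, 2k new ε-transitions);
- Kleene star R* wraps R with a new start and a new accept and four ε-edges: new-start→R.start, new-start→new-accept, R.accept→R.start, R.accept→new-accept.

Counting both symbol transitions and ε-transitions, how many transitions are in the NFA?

20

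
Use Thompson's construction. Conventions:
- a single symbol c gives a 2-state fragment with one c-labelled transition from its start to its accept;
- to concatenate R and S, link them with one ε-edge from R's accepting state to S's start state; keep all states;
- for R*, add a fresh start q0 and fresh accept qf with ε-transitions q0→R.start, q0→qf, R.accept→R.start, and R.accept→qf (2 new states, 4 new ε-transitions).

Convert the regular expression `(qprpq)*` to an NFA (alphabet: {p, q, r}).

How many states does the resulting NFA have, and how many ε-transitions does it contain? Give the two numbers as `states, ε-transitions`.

12, 8

Recursing over subexpressions:
Each of the 5 symbol leaves contributes 2 states and 0 ε-transitions.
  qprpq → 10 states, 4 ε-transitions
  (qprpq)* → 12 states, 8 ε-transitions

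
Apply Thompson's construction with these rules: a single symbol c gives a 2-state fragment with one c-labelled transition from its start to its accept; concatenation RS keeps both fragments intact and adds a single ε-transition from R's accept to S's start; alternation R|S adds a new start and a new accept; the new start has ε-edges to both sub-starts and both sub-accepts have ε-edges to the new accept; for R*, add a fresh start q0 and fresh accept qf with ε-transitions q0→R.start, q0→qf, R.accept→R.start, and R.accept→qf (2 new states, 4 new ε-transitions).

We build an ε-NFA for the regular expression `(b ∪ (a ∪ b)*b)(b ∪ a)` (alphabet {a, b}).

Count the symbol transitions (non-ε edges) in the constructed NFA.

6

Bottom-up over the parse tree:
Each of the 6 symbol leaves contributes exactly 1 symbol transition.
  a ∪ b : 2 symbol transitions
  (a ∪ b)* : 2 symbol transitions
  (a ∪ b)*b : 3 symbol transitions
  b ∪ (a ∪ b)*b : 4 symbol transitions
  b ∪ a : 2 symbol transitions
  (b ∪ (a ∪ b)*b)(b ∪ a) : 6 symbol transitions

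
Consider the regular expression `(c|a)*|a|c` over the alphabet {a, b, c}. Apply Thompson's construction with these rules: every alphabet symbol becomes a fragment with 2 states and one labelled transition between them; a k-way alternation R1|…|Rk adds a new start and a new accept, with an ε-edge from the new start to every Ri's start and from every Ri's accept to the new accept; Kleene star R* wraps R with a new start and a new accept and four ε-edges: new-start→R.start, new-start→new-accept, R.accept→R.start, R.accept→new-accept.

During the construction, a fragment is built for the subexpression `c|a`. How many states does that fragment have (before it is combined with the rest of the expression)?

6

Fragment for `c|a`:
Each of the 2 symbol leaves contributes a 2-state fragment.
  c|a = 6 states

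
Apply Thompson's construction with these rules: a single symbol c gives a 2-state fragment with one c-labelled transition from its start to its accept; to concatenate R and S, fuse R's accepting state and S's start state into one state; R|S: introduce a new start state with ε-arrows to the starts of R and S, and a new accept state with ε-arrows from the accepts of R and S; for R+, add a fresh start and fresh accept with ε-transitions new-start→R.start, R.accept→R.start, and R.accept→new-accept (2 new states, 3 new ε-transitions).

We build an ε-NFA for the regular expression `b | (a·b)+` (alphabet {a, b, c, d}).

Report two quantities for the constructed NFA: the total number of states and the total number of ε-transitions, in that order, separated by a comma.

Recursing over subexpressions:
Each of the 3 symbol leaves contributes 2 states and 0 ε-transitions.
  a·b = 3 states, 0 ε-transitions
  (a·b)+ = 5 states, 3 ε-transitions
  b | (a·b)+ = 9 states, 7 ε-transitions

9, 7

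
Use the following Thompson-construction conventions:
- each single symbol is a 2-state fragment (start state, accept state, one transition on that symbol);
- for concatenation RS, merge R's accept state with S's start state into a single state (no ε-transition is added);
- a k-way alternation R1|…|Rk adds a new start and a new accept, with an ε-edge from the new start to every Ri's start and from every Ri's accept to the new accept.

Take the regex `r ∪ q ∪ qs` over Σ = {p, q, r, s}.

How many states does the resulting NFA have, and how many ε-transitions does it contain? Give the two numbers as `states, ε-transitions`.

Recursing over subexpressions:
Each of the 4 symbol leaves contributes 2 states and 0 ε-transitions.
  qs — 3 states, 0 ε-transitions
  r ∪ q ∪ qs — 9 states, 6 ε-transitions

9, 6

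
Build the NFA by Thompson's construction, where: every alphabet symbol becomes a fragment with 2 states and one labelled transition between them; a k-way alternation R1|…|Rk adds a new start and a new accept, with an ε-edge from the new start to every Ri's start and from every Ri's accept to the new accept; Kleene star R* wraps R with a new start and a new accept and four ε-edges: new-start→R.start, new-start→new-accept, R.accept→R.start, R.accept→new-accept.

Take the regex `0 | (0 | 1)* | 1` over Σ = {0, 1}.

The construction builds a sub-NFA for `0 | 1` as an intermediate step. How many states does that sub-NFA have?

6

Fragment for `0 | 1`:
Each of the 2 symbol leaves contributes a 2-state fragment.
  0 | 1 — 6 states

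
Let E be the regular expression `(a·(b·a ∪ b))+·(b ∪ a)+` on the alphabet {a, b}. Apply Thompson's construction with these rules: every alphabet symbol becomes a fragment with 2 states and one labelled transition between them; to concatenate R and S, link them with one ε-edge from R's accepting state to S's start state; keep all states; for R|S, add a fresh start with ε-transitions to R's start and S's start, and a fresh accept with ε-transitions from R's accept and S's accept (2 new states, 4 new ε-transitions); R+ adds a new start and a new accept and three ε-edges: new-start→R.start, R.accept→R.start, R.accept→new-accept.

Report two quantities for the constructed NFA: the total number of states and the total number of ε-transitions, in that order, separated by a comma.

20, 17

Per subexpression:
Each of the 6 symbol leaves contributes 2 states and 0 ε-transitions.
  b·a : 4 states, 1 ε-transition
  b·a ∪ b : 8 states, 5 ε-transitions
  a·(b·a ∪ b) : 10 states, 6 ε-transitions
  (a·(b·a ∪ b))+ : 12 states, 9 ε-transitions
  b ∪ a : 6 states, 4 ε-transitions
  (b ∪ a)+ : 8 states, 7 ε-transitions
  (a·(b·a ∪ b))+·(b ∪ a)+ : 20 states, 17 ε-transitions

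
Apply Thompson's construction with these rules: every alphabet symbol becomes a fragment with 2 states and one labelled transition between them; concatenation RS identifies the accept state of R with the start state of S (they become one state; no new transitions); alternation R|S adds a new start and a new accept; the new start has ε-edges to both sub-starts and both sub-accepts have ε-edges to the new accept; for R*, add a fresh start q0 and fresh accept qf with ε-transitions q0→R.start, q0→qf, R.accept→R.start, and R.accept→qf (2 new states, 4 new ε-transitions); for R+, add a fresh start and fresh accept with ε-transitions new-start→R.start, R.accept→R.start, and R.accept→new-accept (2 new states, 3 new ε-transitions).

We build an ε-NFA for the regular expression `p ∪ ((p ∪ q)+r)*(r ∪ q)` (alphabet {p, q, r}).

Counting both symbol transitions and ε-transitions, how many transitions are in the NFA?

25

Recursing over subexpressions:
Each of the 6 symbol leaves contributes 1 transition (1 symbol, 0 ε).
  p ∪ q → 6 transitions (2 symbol, 4 ε)
  (p ∪ q)+ → 9 transitions (2 symbol, 7 ε)
  (p ∪ q)+r → 10 transitions (3 symbol, 7 ε)
  ((p ∪ q)+r)* → 14 transitions (3 symbol, 11 ε)
  r ∪ q → 6 transitions (2 symbol, 4 ε)
  ((p ∪ q)+r)*(r ∪ q) → 20 transitions (5 symbol, 15 ε)
  p ∪ ((p ∪ q)+r)*(r ∪ q) → 25 transitions (6 symbol, 19 ε)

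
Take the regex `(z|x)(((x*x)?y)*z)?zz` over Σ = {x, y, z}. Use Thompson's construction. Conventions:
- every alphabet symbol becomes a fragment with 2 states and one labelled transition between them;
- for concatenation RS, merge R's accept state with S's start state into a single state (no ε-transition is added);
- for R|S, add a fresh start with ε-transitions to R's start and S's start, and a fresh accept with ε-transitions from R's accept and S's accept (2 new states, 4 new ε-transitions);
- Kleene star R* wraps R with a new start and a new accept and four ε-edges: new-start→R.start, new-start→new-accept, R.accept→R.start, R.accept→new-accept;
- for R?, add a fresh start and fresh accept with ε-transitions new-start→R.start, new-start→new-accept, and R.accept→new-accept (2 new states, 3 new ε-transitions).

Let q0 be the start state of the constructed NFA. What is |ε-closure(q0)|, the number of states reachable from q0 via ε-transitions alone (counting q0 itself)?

Compute the ε-closure size of each fragment's start state recursively; a symbol fragment's start has no outgoing ε-edge, so its closure is just itself (size 1).
  z|x : new start ε-reaches every alternative's start; none of them accept ε, so the new accept is not reached: |ε-closure| = 1 + 1 + 1 = 3
  x* : |ε-closure| = 1 (new start) + 1 (body) + 1 (new accept) = 3
  x*x : |ε-closure| = 3 + (1−1) = 3 (closure spills across the concat boundary because the left factor accepts ε)
  (x*x)? : |ε-closure| = 1 (new start) + 3 (body) + 1 (new accept, via ε) = 5
  (x*x)?y : the left operand accepts ε, so the closure extends into the next operand (the shared merged state is already counted); |ε-closure| = 5 + (1−1) = 5
  ((x*x)?y)* : the star's fresh start ε-reaches both the body's start and the fresh accept: |ε-closure| = 2 + 5 = 7
  ((x*x)?y)*z : |ε-closure| = 7 + (1−1) = 7 (closure spills across the concat boundary because the left factor accepts ε)
  (((x*x)?y)*z)? : new start has ε-edges to the inner start and to the new accept, so |ε-closure| = 2 + 7 = 9
  (z|x)(((x*x)?y)*z)?zz : |ε-closure| equals the left operand's closure size = 3 (its accept is not ε-reachable, so the closure stops there)

3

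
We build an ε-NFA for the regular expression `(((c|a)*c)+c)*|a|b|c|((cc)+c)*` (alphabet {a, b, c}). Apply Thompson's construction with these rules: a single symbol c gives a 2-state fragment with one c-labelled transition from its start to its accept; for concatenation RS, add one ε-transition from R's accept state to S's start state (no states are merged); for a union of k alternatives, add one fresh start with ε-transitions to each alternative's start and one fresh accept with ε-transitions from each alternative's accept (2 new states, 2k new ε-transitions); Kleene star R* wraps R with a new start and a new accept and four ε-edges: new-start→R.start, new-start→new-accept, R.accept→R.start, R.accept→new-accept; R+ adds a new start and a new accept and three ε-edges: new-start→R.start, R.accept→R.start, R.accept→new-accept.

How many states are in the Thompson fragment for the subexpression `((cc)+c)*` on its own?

10

Fragment for `((cc)+c)*`:
Each of the 3 symbol leaves contributes a 2-state fragment.
  cc → 4 states
  (cc)+ → 6 states
  (cc)+c → 8 states
  ((cc)+c)* → 10 states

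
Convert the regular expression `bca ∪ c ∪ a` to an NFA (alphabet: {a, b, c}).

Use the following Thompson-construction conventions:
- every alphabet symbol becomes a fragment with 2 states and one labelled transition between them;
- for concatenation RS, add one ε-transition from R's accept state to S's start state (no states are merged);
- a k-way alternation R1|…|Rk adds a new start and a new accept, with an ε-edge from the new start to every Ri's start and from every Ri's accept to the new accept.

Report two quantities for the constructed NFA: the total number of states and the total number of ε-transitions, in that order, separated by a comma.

12, 8

Building bottom-up:
Each of the 5 symbol leaves contributes 2 states and 0 ε-transitions.
  bca = 6 states, 2 ε-transitions
  bca ∪ c ∪ a = 12 states, 8 ε-transitions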